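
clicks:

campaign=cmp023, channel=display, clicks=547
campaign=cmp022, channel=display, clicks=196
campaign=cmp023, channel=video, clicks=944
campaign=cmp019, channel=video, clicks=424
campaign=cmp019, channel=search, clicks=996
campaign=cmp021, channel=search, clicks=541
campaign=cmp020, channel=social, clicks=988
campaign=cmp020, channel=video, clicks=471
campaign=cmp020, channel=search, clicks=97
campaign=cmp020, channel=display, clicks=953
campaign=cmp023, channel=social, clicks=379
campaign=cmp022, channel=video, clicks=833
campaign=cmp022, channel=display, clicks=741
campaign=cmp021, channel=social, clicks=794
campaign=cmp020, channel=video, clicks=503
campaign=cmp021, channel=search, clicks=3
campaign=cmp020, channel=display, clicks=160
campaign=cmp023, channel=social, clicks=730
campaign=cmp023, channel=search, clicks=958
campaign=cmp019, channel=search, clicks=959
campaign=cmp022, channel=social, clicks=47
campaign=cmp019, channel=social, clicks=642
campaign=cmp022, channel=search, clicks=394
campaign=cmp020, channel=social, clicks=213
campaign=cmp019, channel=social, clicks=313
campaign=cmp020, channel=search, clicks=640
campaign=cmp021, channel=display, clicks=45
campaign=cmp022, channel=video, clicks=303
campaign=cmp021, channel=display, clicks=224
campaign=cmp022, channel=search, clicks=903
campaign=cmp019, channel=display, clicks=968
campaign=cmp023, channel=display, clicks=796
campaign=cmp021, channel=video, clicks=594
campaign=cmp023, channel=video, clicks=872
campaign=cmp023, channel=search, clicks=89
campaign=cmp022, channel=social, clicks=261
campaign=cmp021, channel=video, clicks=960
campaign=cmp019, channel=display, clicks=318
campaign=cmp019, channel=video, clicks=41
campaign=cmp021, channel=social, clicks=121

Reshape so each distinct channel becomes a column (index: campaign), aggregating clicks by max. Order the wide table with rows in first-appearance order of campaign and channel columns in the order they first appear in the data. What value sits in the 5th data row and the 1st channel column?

953

With rows in first-appearance order of campaign, row 5 is campaign=cmp020. channel columns in first-appearance order: display, video, search, social; column 1 is display.
Long rows with campaign=cmp020, channel=display: max(953, 160) = 953.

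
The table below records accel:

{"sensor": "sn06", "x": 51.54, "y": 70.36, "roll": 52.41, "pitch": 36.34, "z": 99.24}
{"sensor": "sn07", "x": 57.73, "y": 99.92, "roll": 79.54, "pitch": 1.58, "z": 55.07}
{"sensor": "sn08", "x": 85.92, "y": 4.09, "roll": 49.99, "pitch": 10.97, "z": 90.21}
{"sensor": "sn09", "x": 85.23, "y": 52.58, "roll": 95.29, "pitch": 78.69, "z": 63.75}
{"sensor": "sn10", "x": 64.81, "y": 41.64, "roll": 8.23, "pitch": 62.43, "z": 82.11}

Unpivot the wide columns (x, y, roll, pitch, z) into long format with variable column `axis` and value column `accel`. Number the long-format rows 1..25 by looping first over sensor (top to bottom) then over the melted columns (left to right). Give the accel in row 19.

25 rows total (5 × 5). Row 19: index ⌊(19-1)/5⌋ = 3 into sensor → sn09; (19-1) mod 5 = 3 into the melted columns → pitch.
So row 19 is (sn09, pitch, 78.69); accel = 78.69.

78.69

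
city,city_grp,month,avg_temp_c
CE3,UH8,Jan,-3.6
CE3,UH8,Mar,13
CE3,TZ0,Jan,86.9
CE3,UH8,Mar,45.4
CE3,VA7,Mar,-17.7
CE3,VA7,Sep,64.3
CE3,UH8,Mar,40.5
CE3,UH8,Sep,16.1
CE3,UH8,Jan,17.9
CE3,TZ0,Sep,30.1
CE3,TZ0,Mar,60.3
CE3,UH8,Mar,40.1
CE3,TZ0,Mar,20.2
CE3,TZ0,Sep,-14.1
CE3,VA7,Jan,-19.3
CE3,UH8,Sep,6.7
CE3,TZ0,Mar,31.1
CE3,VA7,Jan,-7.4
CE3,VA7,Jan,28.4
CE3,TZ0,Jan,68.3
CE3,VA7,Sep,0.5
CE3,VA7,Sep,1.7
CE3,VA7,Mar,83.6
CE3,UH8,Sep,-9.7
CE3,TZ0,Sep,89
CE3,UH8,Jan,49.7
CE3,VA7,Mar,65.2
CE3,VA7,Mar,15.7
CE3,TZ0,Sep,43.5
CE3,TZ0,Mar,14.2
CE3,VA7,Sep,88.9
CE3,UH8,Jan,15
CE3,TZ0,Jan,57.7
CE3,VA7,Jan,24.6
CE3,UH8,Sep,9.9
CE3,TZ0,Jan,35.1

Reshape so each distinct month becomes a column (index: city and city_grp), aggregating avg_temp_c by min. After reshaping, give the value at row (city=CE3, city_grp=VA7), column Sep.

Rows with city=CE3, city_grp=VA7 and month=Sep: avg_temp_c values are 64.3, 0.5, 1.7, 88.9.
min(64.3, 0.5, 1.7, 88.9) = 0.5.

0.5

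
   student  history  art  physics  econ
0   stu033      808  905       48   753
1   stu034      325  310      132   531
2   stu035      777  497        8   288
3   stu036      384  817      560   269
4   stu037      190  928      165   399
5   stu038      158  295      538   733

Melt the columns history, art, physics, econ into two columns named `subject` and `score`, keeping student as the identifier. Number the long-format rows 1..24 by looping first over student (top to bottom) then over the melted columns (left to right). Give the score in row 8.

24 rows total (6 × 4). Row 8: index ⌊(8-1)/4⌋ = 1 into student → stu034; (8-1) mod 4 = 3 into the melted columns → econ.
So row 8 is (stu034, econ, 531); score = 531.

531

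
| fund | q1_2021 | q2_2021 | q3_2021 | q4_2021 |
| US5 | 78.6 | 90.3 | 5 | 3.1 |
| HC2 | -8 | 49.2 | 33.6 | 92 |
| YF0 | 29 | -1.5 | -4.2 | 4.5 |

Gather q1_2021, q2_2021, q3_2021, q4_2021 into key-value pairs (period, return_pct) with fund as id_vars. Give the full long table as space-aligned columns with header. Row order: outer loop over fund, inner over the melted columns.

Each (fund, column) pair becomes one row: 3 × 4 = 12 rows.
For example, (US5, q1_2021) → return_pct=78.6.

fund  period   return_pct
US5   q1_2021  78.6      
US5   q2_2021  90.3      
US5   q3_2021  5         
US5   q4_2021  3.1       
HC2   q1_2021  -8        
HC2   q2_2021  49.2      
HC2   q3_2021  33.6      
HC2   q4_2021  92        
YF0   q1_2021  29        
YF0   q2_2021  -1.5      
YF0   q3_2021  -4.2      
YF0   q4_2021  4.5       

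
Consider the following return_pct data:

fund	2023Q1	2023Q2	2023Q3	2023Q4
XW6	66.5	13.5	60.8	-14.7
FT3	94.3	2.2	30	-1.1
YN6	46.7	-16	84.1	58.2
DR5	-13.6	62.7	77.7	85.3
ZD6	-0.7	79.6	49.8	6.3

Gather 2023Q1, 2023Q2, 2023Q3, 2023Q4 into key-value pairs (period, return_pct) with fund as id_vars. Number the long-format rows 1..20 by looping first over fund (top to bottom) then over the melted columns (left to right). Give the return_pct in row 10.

-16

20 rows total (5 × 4). Row 10: index ⌊(10-1)/4⌋ = 2 into fund → YN6; (10-1) mod 4 = 1 into the melted columns → 2023Q2.
So row 10 is (YN6, 2023Q2, -16); return_pct = -16.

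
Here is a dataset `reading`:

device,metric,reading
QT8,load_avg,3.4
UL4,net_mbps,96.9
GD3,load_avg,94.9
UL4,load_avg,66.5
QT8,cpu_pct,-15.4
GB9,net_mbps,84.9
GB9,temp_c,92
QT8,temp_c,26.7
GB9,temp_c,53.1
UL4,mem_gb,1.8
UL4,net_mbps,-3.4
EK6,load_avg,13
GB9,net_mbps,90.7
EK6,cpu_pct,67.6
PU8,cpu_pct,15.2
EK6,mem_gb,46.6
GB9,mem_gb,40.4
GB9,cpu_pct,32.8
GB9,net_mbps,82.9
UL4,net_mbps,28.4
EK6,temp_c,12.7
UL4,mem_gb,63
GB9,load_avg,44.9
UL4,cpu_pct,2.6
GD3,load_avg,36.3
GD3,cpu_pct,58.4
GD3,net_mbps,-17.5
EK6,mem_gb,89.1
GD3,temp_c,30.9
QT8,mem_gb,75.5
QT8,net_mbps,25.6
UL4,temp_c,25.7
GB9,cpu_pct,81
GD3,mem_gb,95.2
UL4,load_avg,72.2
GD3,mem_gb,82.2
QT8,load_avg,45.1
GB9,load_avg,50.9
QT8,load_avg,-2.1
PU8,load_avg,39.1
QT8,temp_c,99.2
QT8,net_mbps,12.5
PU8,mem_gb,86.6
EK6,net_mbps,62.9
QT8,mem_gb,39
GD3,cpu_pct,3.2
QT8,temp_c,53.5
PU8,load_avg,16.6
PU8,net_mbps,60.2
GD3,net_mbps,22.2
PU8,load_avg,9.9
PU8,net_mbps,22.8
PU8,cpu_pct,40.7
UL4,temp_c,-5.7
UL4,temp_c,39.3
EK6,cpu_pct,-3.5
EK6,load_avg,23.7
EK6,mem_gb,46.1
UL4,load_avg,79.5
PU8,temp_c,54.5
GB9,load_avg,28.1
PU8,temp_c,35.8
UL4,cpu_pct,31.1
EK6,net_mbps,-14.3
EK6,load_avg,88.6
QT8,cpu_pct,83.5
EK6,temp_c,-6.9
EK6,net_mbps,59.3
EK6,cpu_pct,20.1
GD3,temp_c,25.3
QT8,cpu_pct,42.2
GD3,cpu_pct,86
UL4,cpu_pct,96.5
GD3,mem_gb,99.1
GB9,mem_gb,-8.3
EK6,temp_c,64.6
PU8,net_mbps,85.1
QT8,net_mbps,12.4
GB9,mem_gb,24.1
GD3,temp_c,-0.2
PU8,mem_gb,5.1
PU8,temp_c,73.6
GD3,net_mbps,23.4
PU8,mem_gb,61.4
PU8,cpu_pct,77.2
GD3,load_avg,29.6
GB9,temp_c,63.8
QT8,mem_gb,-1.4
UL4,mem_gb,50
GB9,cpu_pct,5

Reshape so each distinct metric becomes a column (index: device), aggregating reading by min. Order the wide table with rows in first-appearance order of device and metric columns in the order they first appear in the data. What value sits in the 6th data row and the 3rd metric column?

15.2

With rows in first-appearance order of device, row 6 is device=PU8. metric columns in first-appearance order: load_avg, net_mbps, cpu_pct, temp_c, mem_gb; column 3 is cpu_pct.
Long rows with device=PU8, metric=cpu_pct: min(15.2, 40.7, 77.2) = 15.2.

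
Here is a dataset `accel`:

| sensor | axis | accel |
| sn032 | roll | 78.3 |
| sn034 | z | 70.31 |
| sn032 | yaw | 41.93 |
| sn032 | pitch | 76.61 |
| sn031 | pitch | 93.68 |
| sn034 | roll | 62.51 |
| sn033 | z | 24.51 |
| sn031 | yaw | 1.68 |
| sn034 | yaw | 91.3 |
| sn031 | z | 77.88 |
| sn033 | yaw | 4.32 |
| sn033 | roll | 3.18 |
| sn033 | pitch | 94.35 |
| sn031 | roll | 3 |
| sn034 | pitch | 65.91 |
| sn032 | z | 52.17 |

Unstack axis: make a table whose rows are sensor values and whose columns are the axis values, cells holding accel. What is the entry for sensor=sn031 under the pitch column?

Wide layout: rows indexed by sensor, columns are the 4 distinct axis values (roll, z, yaw, pitch).
Cell (sensor=sn031, axis=pitch) draws from the long row where sensor=sn031 and axis=pitch, which has accel=93.68.

93.68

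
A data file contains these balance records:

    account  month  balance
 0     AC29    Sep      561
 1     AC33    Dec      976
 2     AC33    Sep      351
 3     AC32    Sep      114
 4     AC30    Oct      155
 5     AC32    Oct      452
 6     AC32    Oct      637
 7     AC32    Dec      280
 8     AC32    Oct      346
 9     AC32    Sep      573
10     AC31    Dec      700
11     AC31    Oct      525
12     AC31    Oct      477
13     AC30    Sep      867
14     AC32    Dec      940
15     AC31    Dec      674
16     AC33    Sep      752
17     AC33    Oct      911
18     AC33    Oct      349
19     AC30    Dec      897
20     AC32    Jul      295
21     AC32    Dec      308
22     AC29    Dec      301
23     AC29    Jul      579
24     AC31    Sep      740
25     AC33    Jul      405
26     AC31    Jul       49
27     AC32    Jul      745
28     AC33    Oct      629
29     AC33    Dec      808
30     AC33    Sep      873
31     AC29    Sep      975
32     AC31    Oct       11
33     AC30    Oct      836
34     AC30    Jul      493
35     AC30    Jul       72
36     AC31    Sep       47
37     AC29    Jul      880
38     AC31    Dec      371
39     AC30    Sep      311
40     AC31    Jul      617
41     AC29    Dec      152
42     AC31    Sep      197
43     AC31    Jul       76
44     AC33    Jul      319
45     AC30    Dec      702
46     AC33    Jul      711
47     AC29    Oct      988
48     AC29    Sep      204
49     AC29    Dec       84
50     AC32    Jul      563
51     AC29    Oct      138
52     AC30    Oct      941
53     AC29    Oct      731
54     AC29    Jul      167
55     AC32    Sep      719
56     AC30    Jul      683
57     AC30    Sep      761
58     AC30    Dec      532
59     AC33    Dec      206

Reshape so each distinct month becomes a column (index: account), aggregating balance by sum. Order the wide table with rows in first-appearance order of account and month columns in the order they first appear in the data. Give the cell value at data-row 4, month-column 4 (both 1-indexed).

With rows in first-appearance order of account, row 4 is account=AC30. month columns in first-appearance order: Sep, Dec, Oct, Jul; column 4 is Jul.
Long rows with account=AC30, month=Jul: 493 + 72 + 683 = 1248.

1248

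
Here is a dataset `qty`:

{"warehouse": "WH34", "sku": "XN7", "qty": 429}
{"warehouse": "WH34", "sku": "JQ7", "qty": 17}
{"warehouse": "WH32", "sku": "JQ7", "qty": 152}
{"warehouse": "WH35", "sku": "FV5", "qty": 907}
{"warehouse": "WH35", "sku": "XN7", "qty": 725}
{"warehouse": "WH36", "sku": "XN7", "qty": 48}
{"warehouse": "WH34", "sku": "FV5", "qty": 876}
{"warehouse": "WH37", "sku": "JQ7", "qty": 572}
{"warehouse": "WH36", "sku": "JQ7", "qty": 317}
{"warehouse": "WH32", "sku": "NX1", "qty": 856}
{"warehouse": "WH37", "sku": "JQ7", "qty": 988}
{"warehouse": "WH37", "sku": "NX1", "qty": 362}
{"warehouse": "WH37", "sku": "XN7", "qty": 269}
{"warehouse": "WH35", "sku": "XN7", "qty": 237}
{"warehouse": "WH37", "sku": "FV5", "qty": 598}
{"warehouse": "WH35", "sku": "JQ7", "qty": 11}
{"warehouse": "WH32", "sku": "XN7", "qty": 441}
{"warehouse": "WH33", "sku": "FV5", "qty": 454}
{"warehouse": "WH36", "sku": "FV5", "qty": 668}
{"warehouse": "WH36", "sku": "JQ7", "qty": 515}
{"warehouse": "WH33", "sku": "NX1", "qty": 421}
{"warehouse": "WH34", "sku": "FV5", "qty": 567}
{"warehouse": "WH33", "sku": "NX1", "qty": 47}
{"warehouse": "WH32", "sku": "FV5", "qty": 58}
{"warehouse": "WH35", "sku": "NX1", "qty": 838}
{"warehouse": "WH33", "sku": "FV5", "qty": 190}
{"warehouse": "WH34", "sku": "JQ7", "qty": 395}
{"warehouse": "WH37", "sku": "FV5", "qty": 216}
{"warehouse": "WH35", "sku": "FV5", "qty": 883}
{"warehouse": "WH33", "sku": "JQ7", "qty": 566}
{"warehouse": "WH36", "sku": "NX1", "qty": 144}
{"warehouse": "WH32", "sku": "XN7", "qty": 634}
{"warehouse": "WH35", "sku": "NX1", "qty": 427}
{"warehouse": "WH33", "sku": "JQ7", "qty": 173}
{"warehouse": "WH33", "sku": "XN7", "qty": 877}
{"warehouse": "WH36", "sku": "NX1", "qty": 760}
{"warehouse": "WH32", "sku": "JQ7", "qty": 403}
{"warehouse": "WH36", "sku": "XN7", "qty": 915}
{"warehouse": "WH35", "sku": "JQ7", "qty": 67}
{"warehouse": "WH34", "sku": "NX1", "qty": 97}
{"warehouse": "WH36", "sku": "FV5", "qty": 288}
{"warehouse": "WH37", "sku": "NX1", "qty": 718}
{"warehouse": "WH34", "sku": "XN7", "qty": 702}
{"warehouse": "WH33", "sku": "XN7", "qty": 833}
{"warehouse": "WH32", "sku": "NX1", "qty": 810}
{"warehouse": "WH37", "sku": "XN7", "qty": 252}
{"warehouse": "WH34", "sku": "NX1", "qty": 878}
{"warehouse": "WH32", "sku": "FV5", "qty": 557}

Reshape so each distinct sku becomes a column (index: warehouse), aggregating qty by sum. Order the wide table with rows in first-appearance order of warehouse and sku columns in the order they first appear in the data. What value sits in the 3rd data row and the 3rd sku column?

1790

With rows in first-appearance order of warehouse, row 3 is warehouse=WH35. sku columns in first-appearance order: XN7, JQ7, FV5, NX1; column 3 is FV5.
Long rows with warehouse=WH35, sku=FV5: 907 + 883 = 1790.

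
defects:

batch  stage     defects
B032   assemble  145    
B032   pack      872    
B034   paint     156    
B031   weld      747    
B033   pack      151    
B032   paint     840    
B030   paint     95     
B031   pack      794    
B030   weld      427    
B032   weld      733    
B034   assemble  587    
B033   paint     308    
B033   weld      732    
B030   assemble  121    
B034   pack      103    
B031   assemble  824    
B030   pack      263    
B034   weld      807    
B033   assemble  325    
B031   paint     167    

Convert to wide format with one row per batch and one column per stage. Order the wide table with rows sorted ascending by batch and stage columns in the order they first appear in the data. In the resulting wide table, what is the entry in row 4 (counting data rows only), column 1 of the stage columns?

With rows sorted ascending by batch, row 4 is batch=B033. stage columns in first-appearance order: assemble, pack, paint, weld; column 1 is assemble.
Long rows with batch=B033, stage=assemble: defects = 325.

325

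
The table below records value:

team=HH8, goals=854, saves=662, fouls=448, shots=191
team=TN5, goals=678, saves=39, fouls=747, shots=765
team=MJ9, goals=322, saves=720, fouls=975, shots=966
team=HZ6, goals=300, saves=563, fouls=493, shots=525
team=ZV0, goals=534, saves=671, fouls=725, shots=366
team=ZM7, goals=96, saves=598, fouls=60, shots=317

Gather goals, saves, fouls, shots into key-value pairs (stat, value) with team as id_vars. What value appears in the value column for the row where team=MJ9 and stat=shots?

966

Unpivoting turns each (team, wide-column) pair into one long row.
The wide cell at row MJ9, column shots holds 966, so the long row (MJ9, shots) has value=966.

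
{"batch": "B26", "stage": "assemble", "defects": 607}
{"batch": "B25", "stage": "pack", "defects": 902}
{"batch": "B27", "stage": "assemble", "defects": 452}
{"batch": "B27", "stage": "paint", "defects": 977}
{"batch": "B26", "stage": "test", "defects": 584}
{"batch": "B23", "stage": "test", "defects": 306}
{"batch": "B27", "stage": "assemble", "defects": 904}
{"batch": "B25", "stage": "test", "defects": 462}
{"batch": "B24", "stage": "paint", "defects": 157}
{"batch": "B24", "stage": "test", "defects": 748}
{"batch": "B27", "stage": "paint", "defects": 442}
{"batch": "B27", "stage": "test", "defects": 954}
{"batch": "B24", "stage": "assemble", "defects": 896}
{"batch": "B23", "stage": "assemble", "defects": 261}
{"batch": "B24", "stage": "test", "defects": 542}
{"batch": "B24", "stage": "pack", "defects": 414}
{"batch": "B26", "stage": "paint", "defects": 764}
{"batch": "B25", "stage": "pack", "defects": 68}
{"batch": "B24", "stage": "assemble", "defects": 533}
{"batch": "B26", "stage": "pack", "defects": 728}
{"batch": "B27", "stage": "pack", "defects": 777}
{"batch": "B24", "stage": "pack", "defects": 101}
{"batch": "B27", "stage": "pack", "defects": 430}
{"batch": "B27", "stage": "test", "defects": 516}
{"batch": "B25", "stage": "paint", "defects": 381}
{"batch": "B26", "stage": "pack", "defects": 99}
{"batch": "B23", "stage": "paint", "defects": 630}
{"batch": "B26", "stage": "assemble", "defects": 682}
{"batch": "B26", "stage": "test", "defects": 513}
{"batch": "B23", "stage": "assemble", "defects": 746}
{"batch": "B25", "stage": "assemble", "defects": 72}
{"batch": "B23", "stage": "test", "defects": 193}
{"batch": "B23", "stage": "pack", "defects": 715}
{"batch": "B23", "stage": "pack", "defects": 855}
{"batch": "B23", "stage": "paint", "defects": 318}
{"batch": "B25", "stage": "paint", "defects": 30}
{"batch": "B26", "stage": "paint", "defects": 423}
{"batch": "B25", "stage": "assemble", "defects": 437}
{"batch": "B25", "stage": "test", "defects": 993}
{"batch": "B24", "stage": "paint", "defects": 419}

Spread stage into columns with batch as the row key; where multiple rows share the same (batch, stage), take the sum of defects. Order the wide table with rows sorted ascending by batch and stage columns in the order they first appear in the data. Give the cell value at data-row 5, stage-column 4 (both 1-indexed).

With rows sorted ascending by batch, row 5 is batch=B27. stage columns in first-appearance order: assemble, pack, paint, test; column 4 is test.
Long rows with batch=B27, stage=test: 954 + 516 = 1470.

1470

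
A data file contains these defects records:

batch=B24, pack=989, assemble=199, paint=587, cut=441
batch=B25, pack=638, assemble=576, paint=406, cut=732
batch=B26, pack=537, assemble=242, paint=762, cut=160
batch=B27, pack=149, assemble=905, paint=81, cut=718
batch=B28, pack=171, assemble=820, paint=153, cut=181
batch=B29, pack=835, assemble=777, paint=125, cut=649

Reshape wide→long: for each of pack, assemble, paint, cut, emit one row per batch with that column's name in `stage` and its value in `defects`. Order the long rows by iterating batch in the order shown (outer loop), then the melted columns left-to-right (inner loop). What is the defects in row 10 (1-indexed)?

24 rows total (6 × 4). Row 10: index ⌊(10-1)/4⌋ = 2 into batch → B26; (10-1) mod 4 = 1 into the melted columns → assemble.
So row 10 is (B26, assemble, 242); defects = 242.

242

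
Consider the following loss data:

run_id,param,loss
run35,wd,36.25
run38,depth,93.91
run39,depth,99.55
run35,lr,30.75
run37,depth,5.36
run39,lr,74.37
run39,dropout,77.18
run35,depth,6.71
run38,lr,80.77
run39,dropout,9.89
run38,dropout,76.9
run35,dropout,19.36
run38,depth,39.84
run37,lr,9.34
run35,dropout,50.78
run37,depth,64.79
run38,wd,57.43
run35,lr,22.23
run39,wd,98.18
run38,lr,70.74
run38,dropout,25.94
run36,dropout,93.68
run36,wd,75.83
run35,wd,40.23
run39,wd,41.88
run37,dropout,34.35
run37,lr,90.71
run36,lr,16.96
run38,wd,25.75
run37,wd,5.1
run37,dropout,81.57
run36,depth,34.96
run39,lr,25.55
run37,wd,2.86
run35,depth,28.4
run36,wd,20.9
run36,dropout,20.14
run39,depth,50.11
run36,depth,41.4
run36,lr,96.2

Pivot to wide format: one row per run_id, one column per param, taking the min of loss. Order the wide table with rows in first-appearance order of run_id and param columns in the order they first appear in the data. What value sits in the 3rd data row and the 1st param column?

41.88

With rows in first-appearance order of run_id, row 3 is run_id=run39. param columns in first-appearance order: wd, depth, lr, dropout; column 1 is wd.
Long rows with run_id=run39, param=wd: min(98.18, 41.88) = 41.88.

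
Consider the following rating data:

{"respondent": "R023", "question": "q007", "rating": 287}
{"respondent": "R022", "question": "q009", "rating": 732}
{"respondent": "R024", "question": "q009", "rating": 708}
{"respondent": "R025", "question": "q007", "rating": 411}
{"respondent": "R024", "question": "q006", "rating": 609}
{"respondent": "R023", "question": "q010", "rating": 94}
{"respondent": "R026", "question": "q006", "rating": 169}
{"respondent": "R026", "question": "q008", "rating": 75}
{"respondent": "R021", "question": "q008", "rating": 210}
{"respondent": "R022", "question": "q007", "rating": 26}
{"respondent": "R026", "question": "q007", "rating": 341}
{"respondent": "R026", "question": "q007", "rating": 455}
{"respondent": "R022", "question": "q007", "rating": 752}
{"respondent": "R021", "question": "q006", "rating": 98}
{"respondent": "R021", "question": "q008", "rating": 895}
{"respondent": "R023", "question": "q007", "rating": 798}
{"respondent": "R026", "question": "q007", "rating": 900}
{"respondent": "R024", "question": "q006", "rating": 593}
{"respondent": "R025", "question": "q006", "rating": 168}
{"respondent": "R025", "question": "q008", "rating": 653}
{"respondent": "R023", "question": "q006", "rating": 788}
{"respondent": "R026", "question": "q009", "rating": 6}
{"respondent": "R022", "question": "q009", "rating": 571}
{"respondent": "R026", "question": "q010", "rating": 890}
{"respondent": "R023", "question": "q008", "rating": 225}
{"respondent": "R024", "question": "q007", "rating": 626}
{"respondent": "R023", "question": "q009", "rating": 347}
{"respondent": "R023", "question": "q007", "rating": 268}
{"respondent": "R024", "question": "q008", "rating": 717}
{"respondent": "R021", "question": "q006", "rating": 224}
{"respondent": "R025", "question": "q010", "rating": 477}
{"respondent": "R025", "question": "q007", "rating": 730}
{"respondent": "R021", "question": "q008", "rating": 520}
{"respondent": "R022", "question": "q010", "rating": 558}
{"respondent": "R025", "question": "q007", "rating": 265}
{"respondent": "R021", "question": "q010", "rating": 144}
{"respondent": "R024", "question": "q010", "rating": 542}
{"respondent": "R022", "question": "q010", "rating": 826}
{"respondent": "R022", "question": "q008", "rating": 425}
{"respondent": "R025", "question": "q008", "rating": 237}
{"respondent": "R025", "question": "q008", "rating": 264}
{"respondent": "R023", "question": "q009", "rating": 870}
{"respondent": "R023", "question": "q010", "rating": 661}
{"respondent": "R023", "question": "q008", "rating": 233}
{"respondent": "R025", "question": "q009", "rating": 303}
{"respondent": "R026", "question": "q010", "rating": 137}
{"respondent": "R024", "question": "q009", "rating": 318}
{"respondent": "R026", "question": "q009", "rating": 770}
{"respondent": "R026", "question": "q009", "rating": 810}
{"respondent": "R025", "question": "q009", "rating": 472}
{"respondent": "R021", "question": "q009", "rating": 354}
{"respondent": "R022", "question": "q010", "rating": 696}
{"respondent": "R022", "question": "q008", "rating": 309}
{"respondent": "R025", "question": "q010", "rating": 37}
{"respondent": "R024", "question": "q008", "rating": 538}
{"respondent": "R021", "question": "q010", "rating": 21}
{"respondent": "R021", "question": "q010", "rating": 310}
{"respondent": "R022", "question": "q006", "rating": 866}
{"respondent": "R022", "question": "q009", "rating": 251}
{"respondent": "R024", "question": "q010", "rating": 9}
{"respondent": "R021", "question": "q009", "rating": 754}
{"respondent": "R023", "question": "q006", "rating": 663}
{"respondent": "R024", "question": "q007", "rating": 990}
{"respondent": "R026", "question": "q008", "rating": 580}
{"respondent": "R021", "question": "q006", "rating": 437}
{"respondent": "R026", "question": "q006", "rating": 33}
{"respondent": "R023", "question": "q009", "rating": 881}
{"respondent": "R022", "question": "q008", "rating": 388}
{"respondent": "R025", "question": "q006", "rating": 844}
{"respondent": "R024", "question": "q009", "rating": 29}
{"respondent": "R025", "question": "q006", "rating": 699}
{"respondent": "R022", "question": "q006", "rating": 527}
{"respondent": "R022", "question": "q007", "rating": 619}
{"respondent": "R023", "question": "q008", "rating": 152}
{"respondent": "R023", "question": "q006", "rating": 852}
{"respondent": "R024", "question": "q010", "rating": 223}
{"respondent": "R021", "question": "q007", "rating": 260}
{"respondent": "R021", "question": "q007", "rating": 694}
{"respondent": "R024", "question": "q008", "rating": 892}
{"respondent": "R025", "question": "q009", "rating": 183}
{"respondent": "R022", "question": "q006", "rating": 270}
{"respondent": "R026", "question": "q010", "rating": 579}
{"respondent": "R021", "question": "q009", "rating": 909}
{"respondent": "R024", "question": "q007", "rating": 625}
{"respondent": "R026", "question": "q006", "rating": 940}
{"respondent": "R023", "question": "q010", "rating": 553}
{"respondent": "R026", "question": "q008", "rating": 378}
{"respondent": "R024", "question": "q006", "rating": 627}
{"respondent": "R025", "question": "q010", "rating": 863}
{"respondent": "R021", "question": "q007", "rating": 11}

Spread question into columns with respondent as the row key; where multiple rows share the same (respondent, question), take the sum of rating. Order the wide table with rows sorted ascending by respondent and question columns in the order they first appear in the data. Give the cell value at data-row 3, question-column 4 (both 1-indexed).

With rows sorted ascending by respondent, row 3 is respondent=R023. question columns in first-appearance order: q007, q009, q006, q010, q008; column 4 is q010.
Long rows with respondent=R023, question=q010: 94 + 661 + 553 = 1308.

1308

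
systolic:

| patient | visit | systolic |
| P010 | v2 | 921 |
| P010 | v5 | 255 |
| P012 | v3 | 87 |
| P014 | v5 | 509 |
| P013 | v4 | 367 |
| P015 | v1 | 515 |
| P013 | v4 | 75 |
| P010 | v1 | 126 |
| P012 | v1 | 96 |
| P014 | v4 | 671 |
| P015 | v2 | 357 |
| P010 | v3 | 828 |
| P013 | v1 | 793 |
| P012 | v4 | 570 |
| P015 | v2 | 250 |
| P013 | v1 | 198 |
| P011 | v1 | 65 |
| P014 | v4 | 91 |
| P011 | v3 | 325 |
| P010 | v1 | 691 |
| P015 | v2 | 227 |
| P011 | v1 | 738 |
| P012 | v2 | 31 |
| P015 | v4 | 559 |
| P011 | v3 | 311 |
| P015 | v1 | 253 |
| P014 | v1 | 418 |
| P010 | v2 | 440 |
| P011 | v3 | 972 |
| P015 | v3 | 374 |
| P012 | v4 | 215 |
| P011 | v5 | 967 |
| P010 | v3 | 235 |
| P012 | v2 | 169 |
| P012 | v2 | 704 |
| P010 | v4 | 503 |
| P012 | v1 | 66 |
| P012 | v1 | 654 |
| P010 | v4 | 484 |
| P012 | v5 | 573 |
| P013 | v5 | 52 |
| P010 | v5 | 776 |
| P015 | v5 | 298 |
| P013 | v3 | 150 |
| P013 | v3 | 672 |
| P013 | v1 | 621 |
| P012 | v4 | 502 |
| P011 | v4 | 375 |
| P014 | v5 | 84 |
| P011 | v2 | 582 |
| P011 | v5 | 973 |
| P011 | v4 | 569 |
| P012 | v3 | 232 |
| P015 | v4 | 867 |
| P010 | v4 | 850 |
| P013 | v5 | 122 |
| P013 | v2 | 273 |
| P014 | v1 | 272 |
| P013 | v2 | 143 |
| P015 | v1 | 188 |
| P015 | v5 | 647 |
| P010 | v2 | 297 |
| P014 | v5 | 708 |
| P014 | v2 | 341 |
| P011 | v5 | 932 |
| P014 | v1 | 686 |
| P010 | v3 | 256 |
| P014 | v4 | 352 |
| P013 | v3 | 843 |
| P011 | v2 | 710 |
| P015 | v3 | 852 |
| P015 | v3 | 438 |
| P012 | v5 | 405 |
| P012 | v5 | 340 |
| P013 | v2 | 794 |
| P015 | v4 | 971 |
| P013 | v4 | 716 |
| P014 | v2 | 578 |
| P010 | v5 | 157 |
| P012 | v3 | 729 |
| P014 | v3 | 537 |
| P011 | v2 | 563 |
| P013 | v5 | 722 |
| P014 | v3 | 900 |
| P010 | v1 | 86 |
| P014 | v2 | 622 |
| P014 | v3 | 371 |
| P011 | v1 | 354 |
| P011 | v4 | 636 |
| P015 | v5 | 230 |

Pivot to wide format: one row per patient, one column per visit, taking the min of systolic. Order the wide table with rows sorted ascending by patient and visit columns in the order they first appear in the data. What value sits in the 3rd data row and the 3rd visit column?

With rows sorted ascending by patient, row 3 is patient=P012. visit columns in first-appearance order: v2, v5, v3, v4, v1; column 3 is v3.
Long rows with patient=P012, visit=v3: min(87, 232, 729) = 87.

87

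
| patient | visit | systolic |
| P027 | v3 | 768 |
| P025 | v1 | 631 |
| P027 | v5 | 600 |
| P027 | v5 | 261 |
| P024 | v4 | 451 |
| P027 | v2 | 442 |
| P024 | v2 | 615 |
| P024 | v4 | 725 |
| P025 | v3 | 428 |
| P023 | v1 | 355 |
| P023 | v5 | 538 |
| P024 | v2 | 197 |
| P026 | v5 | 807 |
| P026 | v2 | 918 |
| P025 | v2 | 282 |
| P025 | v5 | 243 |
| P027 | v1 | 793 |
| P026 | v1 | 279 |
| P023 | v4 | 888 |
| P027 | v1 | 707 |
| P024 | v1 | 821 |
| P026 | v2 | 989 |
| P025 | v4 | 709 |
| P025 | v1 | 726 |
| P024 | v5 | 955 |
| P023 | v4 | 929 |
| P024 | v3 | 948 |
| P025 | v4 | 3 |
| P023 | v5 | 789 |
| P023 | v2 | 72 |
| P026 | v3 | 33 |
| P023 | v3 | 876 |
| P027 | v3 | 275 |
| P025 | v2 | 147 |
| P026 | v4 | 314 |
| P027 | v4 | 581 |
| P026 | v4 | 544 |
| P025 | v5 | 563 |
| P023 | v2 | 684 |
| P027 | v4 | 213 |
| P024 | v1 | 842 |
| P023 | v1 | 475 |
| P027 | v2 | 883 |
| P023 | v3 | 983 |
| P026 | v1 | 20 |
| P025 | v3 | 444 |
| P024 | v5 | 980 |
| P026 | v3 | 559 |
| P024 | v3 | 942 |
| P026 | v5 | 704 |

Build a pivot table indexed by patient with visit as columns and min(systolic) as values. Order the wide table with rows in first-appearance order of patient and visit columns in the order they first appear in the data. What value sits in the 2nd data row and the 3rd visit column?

243

With rows in first-appearance order of patient, row 2 is patient=P025. visit columns in first-appearance order: v3, v1, v5, v4, v2; column 3 is v5.
Long rows with patient=P025, visit=v5: min(243, 563) = 243.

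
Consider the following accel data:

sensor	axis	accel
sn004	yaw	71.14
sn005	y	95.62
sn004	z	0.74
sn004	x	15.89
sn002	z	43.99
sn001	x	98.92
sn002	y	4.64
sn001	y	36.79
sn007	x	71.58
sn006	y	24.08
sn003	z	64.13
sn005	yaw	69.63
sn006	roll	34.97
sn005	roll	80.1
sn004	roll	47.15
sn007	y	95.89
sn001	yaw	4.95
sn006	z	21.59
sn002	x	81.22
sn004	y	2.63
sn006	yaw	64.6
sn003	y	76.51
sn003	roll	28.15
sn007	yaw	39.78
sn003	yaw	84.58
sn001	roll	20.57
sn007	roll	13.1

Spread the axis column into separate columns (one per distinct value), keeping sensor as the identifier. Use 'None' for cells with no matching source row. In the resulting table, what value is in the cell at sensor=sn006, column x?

No long-format row has sensor=sn006 and axis=x, so the cell is None.

None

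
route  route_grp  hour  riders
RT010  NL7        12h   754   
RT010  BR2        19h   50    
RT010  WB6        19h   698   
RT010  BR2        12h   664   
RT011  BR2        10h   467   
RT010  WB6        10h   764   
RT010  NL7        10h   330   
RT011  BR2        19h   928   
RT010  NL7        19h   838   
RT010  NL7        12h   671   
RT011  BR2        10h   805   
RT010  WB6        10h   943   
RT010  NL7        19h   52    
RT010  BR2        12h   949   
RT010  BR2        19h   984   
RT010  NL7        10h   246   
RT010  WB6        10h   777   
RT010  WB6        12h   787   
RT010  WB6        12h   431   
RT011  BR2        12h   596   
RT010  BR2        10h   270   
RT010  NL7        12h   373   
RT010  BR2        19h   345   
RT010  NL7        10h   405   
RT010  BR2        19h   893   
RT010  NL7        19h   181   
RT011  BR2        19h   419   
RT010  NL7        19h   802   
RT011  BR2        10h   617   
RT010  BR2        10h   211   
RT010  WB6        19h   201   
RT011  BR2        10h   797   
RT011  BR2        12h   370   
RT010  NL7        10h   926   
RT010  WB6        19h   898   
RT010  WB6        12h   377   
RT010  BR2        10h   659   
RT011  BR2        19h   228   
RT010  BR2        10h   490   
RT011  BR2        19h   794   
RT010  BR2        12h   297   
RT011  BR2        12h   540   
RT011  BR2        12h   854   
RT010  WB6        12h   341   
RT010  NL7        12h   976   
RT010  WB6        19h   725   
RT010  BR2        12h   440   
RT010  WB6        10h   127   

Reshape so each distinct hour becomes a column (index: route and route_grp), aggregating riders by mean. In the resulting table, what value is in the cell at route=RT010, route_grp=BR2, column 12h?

587.50

Rows with route=RT010, route_grp=BR2 and hour=12h: riders values are 664, 949, 297, 440.
(664 + 949 + 297 + 440) / 4 = 587.50.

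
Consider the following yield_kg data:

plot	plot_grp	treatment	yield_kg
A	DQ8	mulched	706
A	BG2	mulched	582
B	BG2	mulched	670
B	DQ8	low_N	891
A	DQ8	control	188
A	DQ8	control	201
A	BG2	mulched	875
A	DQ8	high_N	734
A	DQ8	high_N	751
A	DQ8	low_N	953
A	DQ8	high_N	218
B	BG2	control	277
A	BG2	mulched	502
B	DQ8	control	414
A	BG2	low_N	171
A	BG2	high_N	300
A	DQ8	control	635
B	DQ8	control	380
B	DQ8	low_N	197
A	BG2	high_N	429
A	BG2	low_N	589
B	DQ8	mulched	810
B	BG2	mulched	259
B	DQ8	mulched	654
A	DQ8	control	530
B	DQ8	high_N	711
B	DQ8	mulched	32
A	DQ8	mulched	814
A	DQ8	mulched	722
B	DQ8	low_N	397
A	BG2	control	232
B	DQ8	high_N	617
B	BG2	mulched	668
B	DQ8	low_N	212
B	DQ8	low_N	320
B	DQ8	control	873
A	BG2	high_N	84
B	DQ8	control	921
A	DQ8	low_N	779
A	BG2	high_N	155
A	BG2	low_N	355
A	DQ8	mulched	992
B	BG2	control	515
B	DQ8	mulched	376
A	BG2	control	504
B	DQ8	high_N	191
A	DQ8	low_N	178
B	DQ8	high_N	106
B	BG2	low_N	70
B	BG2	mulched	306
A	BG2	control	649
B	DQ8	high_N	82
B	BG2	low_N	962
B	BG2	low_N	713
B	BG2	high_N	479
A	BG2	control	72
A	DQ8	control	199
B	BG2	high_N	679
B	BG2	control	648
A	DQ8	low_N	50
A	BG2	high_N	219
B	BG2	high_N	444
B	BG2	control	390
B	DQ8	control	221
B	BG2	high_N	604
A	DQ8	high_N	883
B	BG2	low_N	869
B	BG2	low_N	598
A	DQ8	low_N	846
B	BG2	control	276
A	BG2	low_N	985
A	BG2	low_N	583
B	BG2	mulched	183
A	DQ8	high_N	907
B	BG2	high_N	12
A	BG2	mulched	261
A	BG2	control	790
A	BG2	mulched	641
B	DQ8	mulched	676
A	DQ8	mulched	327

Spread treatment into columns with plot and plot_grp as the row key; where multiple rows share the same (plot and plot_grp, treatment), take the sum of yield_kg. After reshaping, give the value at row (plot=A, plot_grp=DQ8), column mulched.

Rows with plot=A, plot_grp=DQ8 and treatment=mulched: yield_kg values are 706, 814, 722, 992, 327.
706 + 814 + 722 + 992 + 327 = 3561.

3561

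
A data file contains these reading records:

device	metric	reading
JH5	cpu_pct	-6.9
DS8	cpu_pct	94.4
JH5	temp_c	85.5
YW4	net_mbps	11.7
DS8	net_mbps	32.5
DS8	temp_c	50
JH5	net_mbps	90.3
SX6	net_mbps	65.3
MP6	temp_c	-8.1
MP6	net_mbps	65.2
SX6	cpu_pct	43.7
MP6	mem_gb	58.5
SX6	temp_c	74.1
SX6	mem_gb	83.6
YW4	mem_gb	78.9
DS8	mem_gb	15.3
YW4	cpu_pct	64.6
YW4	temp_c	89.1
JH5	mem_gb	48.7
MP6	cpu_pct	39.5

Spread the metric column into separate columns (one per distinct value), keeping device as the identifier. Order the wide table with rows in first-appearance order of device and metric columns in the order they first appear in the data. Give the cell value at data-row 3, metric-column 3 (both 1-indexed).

With rows in first-appearance order of device, row 3 is device=YW4. metric columns in first-appearance order: cpu_pct, temp_c, net_mbps, mem_gb; column 3 is net_mbps.
Long rows with device=YW4, metric=net_mbps: reading = 11.7.

11.7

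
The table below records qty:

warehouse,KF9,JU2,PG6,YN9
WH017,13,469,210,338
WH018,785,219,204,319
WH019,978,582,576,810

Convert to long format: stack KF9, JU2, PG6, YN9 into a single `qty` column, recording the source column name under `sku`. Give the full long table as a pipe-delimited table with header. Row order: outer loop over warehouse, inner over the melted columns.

Each (warehouse, column) pair becomes one row: 3 × 4 = 12 rows.
For example, (WH017, KF9) → qty=13.

| warehouse | sku | qty |
| WH017 | KF9 | 13 |
| WH017 | JU2 | 469 |
| WH017 | PG6 | 210 |
| WH017 | YN9 | 338 |
| WH018 | KF9 | 785 |
| WH018 | JU2 | 219 |
| WH018 | PG6 | 204 |
| WH018 | YN9 | 319 |
| WH019 | KF9 | 978 |
| WH019 | JU2 | 582 |
| WH019 | PG6 | 576 |
| WH019 | YN9 | 810 |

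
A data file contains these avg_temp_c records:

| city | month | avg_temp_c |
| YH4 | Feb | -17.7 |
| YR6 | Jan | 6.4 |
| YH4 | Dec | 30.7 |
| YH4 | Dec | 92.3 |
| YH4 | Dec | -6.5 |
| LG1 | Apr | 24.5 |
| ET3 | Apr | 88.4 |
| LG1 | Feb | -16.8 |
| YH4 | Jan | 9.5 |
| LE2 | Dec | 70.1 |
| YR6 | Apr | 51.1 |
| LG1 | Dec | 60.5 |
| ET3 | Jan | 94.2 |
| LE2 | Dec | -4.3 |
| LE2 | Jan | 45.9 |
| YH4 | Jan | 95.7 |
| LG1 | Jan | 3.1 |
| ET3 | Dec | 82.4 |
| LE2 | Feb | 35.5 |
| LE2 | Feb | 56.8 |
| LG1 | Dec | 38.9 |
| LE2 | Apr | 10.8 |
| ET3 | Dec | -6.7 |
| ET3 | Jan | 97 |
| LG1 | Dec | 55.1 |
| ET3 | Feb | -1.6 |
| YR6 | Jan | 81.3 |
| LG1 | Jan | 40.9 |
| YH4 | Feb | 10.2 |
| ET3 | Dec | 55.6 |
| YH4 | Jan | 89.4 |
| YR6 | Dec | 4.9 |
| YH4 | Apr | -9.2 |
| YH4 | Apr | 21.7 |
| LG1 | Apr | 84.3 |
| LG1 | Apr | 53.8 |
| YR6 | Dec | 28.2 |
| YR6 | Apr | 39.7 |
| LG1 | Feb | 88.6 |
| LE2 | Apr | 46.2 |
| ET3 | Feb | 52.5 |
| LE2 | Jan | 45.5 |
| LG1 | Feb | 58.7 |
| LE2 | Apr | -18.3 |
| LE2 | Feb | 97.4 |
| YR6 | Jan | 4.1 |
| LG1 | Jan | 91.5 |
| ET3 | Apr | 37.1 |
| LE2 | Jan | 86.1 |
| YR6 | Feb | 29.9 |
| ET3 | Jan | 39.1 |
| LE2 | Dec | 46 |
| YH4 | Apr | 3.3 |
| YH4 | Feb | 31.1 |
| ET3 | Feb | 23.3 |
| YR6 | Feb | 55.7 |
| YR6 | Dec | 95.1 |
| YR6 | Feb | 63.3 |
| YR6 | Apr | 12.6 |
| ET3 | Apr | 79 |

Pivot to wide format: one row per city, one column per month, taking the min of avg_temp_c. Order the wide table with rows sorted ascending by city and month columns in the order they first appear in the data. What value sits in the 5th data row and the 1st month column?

With rows sorted ascending by city, row 5 is city=YR6. month columns in first-appearance order: Feb, Jan, Dec, Apr; column 1 is Feb.
Long rows with city=YR6, month=Feb: min(29.9, 55.7, 63.3) = 29.9.

29.9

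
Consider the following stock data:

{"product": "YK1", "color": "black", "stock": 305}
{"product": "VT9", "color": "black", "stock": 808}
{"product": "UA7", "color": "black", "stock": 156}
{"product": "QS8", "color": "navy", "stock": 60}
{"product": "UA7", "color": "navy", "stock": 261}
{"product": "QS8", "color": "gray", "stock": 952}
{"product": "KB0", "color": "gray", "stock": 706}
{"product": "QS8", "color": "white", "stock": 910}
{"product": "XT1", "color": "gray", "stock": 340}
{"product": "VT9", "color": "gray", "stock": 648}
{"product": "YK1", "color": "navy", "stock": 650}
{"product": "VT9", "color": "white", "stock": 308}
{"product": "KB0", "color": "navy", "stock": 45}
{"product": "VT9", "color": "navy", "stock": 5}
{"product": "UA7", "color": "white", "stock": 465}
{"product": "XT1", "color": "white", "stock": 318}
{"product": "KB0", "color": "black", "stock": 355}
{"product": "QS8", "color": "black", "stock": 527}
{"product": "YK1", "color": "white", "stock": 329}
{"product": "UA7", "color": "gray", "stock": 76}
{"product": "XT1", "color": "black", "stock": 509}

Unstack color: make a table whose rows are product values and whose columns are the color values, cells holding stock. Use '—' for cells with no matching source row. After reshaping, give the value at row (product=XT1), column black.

The long row with product=XT1, color=black has stock=509.

509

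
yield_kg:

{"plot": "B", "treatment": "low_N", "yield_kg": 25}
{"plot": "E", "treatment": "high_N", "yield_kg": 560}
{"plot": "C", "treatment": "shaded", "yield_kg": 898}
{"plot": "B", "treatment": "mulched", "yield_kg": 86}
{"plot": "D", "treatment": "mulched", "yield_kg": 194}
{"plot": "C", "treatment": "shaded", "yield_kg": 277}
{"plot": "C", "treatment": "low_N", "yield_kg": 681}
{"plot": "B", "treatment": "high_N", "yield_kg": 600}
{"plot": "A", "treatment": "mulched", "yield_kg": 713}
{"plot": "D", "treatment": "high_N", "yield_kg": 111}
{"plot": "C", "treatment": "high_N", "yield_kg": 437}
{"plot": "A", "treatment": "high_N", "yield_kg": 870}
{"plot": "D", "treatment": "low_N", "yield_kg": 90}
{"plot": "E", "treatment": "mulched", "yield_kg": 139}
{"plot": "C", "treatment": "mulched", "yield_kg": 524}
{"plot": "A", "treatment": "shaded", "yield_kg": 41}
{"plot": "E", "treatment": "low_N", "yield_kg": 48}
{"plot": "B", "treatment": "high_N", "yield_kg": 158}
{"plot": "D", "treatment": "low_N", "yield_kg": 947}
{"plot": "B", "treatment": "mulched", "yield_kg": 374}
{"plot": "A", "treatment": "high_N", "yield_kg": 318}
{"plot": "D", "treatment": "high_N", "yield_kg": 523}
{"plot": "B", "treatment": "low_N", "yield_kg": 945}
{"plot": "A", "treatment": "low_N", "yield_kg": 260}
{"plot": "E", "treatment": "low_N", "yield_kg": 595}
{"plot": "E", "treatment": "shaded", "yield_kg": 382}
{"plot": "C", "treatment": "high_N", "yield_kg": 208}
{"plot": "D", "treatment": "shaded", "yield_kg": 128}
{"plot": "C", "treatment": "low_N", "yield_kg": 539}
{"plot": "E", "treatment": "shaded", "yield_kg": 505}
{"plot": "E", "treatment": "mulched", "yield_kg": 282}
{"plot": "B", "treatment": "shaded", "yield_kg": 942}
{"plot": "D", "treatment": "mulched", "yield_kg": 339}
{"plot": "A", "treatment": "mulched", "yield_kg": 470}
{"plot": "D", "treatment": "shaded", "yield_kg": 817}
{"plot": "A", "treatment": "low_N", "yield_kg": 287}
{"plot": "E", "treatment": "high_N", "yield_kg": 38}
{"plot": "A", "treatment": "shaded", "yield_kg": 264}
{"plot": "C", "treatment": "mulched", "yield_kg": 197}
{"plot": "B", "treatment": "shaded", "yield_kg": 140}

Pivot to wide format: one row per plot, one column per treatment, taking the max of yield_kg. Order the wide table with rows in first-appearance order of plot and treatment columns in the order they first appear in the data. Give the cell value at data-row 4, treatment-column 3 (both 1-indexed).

817

With rows in first-appearance order of plot, row 4 is plot=D. treatment columns in first-appearance order: low_N, high_N, shaded, mulched; column 3 is shaded.
Long rows with plot=D, treatment=shaded: max(128, 817) = 817.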